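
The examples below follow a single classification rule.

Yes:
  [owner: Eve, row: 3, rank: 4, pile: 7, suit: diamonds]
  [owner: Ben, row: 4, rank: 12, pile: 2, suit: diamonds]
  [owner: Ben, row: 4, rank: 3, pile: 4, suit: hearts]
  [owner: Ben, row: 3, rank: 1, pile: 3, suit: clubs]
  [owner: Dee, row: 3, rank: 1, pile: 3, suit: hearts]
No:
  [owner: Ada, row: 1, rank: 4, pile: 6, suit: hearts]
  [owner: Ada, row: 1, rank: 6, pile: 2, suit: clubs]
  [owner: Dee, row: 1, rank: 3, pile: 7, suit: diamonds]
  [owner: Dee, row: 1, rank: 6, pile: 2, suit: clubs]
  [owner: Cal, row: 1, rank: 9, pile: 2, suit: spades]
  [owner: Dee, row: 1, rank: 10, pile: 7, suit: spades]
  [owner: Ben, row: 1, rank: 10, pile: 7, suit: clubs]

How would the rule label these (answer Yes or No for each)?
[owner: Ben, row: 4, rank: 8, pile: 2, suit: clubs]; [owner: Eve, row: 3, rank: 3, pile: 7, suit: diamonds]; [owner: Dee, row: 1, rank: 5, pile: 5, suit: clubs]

All 'Yes' examples share one property — row ≥ 3 — and every 'No' example lacks it.
[owner: Ben, row: 4, rank: 8, pile: 2, suit: clubs]: Yes (row = 4).
[owner: Eve, row: 3, rank: 3, pile: 7, suit: diamonds]: Yes (row = 3).
[owner: Dee, row: 1, rank: 5, pile: 5, suit: clubs]: No (row = 1).

Yes, Yes, No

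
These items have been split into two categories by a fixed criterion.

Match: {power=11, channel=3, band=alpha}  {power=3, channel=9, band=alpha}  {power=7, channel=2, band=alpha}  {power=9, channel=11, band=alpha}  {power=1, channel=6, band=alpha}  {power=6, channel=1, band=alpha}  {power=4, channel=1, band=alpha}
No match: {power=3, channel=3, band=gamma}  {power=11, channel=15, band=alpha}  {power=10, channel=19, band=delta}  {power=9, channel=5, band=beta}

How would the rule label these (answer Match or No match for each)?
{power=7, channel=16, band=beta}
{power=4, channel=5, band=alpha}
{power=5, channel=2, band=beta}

'Match' ⟺ band is alpha AND channel ≤ 11.
No match: {power=7, channel=16, band=beta}, since band is beta, channel = 16.
Match: {power=4, channel=5, band=alpha}, since band is alpha, channel = 5.
No match: {power=5, channel=2, band=beta}, since band is beta, channel = 2.

No match, Match, No match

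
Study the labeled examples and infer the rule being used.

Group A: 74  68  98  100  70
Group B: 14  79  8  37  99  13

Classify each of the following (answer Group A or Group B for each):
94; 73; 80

Group A, Group B, Group A

Rule: even AND at least 37. This holds for each 'Group A' example and fails for each 'Group B' one.
94: Group A (94 is even, 94 ≥ 37). 73: Group B (73 is odd, 73 ≥ 37). 80: Group A (80 is even, 80 ≥ 37).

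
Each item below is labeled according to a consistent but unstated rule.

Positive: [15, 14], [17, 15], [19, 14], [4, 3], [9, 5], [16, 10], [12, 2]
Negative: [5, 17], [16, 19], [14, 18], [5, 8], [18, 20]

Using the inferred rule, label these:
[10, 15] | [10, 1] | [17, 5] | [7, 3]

The pattern is that an item is 'Positive' exactly when: first > second.
[10, 15]: 10 < 15 — fails the rule, so Negative.
[10, 1]: 10 > 1 — checks out, so Positive.
[17, 5]: 17 > 5 — checks out, so Positive.
[7, 3]: 7 > 3 — checks out, so Positive.

Negative, Positive, Positive, Positive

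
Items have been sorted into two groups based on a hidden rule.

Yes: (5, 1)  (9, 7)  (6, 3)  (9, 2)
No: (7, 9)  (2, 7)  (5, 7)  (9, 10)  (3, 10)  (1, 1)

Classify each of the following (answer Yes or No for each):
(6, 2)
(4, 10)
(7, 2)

One predicate separates the groups cleanly: first > second.
Yes: (6, 2), since 6 > 2. No: (4, 10), since 4 < 10. Yes: (7, 2), since 7 > 2.

Yes, No, Yes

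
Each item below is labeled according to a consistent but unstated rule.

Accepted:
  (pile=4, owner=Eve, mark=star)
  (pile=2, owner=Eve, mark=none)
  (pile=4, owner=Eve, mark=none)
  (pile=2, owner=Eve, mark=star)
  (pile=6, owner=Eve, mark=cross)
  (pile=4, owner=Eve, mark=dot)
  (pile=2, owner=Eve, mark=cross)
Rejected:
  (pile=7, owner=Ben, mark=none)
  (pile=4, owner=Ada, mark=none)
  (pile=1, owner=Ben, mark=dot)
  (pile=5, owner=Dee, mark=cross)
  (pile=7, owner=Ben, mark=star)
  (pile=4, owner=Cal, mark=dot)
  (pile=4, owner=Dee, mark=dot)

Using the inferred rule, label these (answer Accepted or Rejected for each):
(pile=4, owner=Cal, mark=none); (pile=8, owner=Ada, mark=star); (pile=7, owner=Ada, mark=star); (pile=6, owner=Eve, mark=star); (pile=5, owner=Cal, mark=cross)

The simplest hypothesis consistent with all the labels is: owner is Eve.
(pile=4, owner=Cal, mark=none) → owner is Cal → Rejected.
(pile=8, owner=Ada, mark=star) → owner is Ada → Rejected.
(pile=7, owner=Ada, mark=star) → owner is Ada → Rejected.
(pile=6, owner=Eve, mark=star) → owner is Eve → Accepted.
(pile=5, owner=Cal, mark=cross) → owner is Cal → Rejected.

Rejected, Rejected, Rejected, Accepted, Rejected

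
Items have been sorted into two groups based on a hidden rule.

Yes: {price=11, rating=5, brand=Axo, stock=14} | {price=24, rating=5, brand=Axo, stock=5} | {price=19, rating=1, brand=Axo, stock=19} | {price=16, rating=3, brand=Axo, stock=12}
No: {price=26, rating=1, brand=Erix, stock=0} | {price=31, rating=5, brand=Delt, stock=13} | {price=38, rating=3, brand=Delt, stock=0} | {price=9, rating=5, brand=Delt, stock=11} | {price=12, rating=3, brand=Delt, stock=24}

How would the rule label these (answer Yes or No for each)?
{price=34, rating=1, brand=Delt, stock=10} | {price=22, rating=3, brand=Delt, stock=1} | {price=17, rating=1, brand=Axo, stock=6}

No, No, Yes

Looking at the examples, the only property every 'Yes' case has and every 'No' case lacks is: brand is Axo.
{price=34, rating=1, brand=Delt, stock=10}: brand is Delt — does not satisfy this, so No.
{price=22, rating=3, brand=Delt, stock=1}: brand is Delt — does not satisfy this, so No.
{price=17, rating=1, brand=Axo, stock=6}: brand is Axo — has this property, so Yes.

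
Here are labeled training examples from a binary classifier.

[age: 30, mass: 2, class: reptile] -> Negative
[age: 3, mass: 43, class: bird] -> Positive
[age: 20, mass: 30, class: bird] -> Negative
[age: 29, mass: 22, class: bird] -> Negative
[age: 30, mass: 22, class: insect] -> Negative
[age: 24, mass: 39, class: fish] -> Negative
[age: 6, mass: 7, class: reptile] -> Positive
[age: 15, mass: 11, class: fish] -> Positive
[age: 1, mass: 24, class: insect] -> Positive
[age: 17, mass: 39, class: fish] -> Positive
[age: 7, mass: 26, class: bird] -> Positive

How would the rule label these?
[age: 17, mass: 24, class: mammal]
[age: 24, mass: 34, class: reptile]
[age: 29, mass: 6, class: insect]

Positive, Negative, Negative

A rule that fits every label: age ≤ 17 — true of each 'Positive' example, false of each 'Negative' one.
[age: 17, mass: 24, class: mammal]: age = 17, satisfies this → Positive.
[age: 24, mass: 34, class: reptile]: age = 24, doesn't qualify → Negative.
[age: 29, mass: 6, class: insect]: age = 29, doesn't qualify → Negative.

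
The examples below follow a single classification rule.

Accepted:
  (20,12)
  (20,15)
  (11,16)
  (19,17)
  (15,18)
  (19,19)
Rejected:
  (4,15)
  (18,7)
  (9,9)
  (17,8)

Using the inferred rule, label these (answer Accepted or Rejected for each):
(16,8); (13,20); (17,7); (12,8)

The rule appears to be: sum ≥ 27.
(16,8) — 16+8 = 24, hence Rejected. (13,20) — 13+20 = 33, hence Accepted. (17,7) — 17+7 = 24, hence Rejected. (12,8) — 12+8 = 20, hence Rejected.

Rejected, Accepted, Rejected, Rejected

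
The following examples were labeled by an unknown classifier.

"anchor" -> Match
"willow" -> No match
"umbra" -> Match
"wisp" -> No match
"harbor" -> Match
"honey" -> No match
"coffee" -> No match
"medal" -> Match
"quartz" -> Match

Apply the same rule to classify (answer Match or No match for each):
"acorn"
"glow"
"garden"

Checking candidate rules against both groups, what survives is: contains 'a'.

Match, No match, Match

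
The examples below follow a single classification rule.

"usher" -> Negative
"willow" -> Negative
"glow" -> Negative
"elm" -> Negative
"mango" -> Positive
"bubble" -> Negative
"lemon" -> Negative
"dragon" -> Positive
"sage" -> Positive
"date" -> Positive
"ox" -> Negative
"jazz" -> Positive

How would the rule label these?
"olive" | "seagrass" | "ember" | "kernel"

A rule that fits every label: contains 'a' — true of each 'Positive' example, false of each 'Negative' one.
"olive" → no 'a' → Negative. "seagrass" → has 'a' → Positive. "ember" → no 'a' → Negative. "kernel" → no 'a' → Negative.

Negative, Positive, Negative, Negative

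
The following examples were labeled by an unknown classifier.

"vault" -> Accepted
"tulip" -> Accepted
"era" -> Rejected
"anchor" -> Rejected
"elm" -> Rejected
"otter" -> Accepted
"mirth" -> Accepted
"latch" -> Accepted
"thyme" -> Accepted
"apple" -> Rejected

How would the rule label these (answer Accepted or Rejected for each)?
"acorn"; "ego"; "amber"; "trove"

Comparing the two groups points to one rule — contains 't'.
"acorn" → no 't' → Rejected.
"ego" → no 't' → Rejected.
"amber" → no 't' → Rejected.
"trove" → has 't' → Accepted.

Rejected, Rejected, Rejected, Accepted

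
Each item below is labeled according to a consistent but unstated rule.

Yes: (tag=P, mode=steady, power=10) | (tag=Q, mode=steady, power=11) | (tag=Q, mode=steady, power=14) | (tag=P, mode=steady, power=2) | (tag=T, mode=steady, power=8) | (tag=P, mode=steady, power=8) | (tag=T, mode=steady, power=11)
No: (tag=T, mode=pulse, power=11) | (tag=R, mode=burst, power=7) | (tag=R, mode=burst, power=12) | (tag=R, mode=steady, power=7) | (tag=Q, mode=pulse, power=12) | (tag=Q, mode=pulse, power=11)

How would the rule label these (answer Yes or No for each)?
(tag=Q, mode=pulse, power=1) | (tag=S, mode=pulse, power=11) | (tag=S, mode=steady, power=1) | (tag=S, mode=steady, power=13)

The simplest hypothesis consistent with all the labels is: mode is steady AND power ≠ 7.
(tag=Q, mode=pulse, power=1) — mode is pulse, power = 1, hence No. (tag=S, mode=pulse, power=11) — mode is pulse, power = 11, hence No. (tag=S, mode=steady, power=1) — mode is steady, power = 1, hence Yes. (tag=S, mode=steady, power=13) — mode is steady, power = 13, hence Yes.

No, No, Yes, Yes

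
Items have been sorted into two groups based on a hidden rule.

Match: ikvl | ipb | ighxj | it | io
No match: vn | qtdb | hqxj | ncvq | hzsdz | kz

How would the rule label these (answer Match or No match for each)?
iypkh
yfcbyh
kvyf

Match, No match, No match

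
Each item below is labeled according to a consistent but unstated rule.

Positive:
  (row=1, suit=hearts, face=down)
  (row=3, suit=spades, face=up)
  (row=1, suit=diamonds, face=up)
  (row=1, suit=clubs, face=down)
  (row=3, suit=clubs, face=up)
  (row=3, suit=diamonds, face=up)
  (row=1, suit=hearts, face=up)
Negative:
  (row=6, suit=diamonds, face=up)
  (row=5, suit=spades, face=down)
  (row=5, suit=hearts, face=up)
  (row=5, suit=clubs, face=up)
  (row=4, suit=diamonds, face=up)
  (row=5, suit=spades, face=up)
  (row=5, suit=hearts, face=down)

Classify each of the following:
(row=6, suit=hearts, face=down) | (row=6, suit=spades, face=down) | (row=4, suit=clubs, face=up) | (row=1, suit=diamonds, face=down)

Every 'Positive' example satisfies: row ≤ 3. None of the 'Negative' examples do.
Negative: (row=6, suit=hearts, face=down), since row = 6. Negative: (row=6, suit=spades, face=down), since row = 6. Negative: (row=4, suit=clubs, face=up), since row = 4. Positive: (row=1, suit=diamonds, face=down), since row = 1.

Negative, Negative, Negative, Positive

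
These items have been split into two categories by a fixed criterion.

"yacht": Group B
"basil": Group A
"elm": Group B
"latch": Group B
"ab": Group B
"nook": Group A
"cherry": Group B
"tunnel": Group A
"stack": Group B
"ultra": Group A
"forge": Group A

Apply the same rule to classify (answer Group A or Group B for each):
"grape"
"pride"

Group A, Group A

One predicate separates the groups cleanly: has ≥ 2 vowels.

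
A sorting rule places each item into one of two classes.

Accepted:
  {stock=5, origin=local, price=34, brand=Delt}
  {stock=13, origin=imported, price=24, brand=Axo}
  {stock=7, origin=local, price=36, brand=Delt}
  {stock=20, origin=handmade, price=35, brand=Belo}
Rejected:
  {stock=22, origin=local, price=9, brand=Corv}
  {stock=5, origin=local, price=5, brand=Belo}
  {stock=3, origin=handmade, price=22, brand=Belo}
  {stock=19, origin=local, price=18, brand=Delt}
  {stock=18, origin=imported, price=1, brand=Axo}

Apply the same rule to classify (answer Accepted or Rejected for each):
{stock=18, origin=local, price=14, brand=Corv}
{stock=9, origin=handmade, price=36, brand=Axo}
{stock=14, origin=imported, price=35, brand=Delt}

Rejected, Accepted, Accepted

A rule that fits every label: price ≥ 24 — true of each 'Accepted' example, false of each 'Rejected' one.
{stock=18, origin=local, price=14, brand=Corv}: price = 14, fails this test → Rejected. {stock=9, origin=handmade, price=36, brand=Axo}: price = 36, passes → Accepted. {stock=14, origin=imported, price=35, brand=Delt}: price = 35, passes → Accepted.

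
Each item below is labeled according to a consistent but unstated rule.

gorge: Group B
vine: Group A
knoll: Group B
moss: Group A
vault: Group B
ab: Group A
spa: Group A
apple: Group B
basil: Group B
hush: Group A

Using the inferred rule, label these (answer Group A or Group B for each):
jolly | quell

Every 'Group A' example satisfies: length ≤ 4. None of the 'Group B' examples do.
jolly: length 5, fails this test → Group B.
quell: length 5, fails this test → Group B.

Group B, Group B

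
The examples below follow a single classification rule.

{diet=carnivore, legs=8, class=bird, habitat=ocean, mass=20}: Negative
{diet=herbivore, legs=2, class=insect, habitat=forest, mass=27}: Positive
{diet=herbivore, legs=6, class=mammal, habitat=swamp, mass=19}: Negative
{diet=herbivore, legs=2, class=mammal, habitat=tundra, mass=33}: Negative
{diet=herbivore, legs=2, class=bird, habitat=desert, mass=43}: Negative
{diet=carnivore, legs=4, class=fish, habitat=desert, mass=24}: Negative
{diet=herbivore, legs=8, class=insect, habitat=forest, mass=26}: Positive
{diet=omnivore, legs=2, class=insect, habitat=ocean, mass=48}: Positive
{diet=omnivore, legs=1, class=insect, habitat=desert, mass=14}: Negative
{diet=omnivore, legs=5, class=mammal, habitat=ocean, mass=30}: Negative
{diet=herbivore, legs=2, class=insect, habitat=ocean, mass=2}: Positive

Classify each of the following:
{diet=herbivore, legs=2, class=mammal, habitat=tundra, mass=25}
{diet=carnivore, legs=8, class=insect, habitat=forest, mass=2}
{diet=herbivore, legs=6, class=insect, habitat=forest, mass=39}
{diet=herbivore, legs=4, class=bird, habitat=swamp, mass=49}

The classifier is using: class is insect AND legs ≥ 2.
{diet=herbivore, legs=2, class=mammal, habitat=tundra, mass=25}: class is mammal, legs = 2 — fails the rule, so Negative. {diet=carnivore, legs=8, class=insect, habitat=forest, mass=2}: class is insect, legs = 8 — has this property, so Positive. {diet=herbivore, legs=6, class=insect, habitat=forest, mass=39}: class is insect, legs = 6 — has this property, so Positive. {diet=herbivore, legs=4, class=bird, habitat=swamp, mass=49}: class is bird, legs = 4 — fails the rule, so Negative.

Negative, Positive, Positive, Negative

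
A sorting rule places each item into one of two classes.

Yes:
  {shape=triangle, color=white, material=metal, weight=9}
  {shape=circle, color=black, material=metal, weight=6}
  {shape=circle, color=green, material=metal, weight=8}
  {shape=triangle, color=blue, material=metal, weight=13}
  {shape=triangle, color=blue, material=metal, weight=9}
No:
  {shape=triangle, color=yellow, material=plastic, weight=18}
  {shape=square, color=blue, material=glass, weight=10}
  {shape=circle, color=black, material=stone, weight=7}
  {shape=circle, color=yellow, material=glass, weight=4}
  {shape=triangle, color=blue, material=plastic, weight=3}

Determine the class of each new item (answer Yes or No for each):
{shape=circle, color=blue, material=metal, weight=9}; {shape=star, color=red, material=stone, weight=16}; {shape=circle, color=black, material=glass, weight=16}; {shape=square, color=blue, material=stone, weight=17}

Yes, No, No, No

One predicate separates the groups cleanly: material is metal.
{shape=circle, color=blue, material=metal, weight=9}: material is metal — qualifies, so Yes.
{shape=star, color=red, material=stone, weight=16}: material is stone — fails the rule, so No.
{shape=circle, color=black, material=glass, weight=16}: material is glass — fails the rule, so No.
{shape=square, color=blue, material=stone, weight=17}: material is stone — fails the rule, so No.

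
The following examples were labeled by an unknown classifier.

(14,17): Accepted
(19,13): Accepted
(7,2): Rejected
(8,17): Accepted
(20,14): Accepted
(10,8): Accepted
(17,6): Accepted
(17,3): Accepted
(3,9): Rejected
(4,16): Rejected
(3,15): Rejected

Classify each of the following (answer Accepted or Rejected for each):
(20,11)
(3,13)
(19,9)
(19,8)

The classifier is using: first ≥ 8.
Accepted: (20,11), since first 20. Rejected: (3,13), since first 3. Accepted: (19,9), since first 19. Accepted: (19,8), since first 19.

Accepted, Rejected, Accepted, Accepted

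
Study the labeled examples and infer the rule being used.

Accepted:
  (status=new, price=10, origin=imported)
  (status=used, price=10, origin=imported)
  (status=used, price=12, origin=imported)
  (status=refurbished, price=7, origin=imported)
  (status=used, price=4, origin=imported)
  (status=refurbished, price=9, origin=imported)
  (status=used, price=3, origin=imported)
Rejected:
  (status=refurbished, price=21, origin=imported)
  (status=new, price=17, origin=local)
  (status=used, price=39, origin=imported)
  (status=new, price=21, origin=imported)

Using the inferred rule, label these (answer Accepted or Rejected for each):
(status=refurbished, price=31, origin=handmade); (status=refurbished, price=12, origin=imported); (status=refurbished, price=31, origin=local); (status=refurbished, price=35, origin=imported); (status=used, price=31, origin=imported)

Rejected, Accepted, Rejected, Rejected, Rejected

One predicate separates the groups cleanly: price ≤ 12.
(status=refurbished, price=31, origin=handmade): price = 31 — fails the rule, so Rejected. (status=refurbished, price=12, origin=imported): price = 12 — meets the rule, so Accepted. (status=refurbished, price=31, origin=local): price = 31 — fails the rule, so Rejected. (status=refurbished, price=35, origin=imported): price = 35 — fails the rule, so Rejected. (status=used, price=31, origin=imported): price = 31 — fails the rule, so Rejected.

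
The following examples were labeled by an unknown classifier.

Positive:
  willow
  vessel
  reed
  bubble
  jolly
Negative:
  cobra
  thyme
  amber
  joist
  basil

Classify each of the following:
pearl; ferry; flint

The pattern is that an item is 'Positive' exactly when: has a double letter.
pearl: Negative (no doubled letter). ferry: Positive ('rr' doubled). flint: Negative (no doubled letter).

Negative, Positive, Negative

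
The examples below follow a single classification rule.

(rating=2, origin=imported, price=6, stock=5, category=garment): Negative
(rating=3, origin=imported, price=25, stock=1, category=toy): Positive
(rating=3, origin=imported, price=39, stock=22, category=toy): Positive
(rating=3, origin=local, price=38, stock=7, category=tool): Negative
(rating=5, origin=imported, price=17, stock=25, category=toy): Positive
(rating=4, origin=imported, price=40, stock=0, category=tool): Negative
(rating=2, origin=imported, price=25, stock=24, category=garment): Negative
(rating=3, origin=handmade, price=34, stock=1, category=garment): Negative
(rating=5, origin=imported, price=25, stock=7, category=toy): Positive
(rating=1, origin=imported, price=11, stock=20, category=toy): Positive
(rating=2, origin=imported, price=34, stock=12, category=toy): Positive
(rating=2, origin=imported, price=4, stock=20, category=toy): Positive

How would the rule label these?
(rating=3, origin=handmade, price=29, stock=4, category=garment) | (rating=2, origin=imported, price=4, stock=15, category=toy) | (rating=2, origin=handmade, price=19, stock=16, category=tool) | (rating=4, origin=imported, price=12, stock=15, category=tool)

Every 'Positive' example satisfies: category is toy. None of the 'Negative' examples do.

Negative, Positive, Negative, Negative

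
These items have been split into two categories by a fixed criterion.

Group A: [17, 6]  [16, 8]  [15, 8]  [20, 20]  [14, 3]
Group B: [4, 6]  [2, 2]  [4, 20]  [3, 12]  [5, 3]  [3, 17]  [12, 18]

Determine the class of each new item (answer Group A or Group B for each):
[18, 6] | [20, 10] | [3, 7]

Group A, Group A, Group B

One predicate separates the groups cleanly: first ≥ 14.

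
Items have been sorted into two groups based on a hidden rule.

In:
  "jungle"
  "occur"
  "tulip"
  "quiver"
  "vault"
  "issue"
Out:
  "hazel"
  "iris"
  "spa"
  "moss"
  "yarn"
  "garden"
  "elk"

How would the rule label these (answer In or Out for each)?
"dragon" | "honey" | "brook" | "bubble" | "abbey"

Out, Out, Out, In, Out

The classifier is using: contains 'u'.
"dragon": Out (no 'u'). "honey": Out (no 'u'). "brook": Out (no 'u'). "bubble": In (has 'u'). "abbey": Out (no 'u').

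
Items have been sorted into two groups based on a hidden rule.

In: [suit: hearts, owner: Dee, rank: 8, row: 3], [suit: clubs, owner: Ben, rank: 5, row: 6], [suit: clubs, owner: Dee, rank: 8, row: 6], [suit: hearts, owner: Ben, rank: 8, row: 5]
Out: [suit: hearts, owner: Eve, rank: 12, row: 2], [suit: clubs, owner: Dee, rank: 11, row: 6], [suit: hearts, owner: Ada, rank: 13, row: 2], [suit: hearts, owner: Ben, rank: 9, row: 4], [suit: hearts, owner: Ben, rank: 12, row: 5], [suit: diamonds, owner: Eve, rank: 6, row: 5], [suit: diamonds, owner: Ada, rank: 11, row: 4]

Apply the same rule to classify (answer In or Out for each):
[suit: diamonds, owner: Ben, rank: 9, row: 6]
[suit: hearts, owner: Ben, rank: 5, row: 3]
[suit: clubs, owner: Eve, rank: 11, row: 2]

The simplest hypothesis consistent with all the labels is: rank = 5 OR rank = 8.
[suit: diamonds, owner: Ben, rank: 9, row: 6] — rank = 9, hence Out. [suit: hearts, owner: Ben, rank: 5, row: 3] — rank = 5, hence In. [suit: clubs, owner: Eve, rank: 11, row: 2] — rank = 11, hence Out.

Out, In, Out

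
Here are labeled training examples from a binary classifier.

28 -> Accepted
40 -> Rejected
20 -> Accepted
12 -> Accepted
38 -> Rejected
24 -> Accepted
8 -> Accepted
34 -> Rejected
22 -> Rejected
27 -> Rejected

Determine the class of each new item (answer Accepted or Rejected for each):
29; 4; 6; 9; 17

The common property of the 'Accepted' items is: multiple of 4 AND at most 28. No 'Rejected' item has it.
Rejected: 29, since 29 = 4·7 + 1, 29 > 28. Accepted: 4, since 4 = 4·1, 4 ≤ 28. Rejected: 6, since 6 = 4·1 + 2, 6 ≤ 28. Rejected: 9, since 9 = 4·2 + 1, 9 ≤ 28. Rejected: 17, since 17 = 4·4 + 1, 17 ≤ 28.

Rejected, Accepted, Rejected, Rejected, Rejected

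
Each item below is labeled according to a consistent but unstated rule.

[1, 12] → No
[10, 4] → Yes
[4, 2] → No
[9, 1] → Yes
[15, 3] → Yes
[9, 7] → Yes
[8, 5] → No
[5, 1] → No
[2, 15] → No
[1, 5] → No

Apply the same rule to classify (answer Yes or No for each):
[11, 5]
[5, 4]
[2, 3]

Yes, No, No

One predicate separates the groups cleanly: first ≥ 9.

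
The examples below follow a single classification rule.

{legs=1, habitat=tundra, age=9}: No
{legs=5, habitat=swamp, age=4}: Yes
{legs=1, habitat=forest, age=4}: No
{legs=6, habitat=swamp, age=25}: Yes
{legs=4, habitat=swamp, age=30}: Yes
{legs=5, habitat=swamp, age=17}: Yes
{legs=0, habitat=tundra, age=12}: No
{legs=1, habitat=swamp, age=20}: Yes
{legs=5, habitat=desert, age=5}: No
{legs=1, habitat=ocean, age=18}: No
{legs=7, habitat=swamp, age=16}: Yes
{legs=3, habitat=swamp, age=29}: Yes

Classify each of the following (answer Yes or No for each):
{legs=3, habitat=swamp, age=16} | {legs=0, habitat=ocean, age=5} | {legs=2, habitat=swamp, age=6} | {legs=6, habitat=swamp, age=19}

Looking at the examples, the only property every 'Yes' case has and every 'No' case lacks is: habitat is swamp.

Yes, No, Yes, Yes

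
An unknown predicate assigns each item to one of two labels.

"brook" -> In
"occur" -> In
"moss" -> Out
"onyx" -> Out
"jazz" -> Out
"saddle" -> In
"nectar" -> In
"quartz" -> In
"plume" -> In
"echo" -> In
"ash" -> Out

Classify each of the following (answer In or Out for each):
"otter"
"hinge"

In, In

Rule: has ≥ 2 vowels. This holds for each 'In' example and fails for each 'Out' one.
In: "otter", since 2 vowels.
In: "hinge", since 2 vowels.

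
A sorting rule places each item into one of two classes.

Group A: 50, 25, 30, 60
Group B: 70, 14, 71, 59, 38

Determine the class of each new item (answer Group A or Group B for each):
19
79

Group B, Group B

The pattern is that an item is 'Group A' exactly when: multiple of 5 AND at most 60.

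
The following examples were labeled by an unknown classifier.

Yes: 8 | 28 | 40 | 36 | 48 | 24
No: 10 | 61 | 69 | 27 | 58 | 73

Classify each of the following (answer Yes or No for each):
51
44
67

No, Yes, No

The classifier is using: multiple of 4.
51 — 51 = 4·12 + 3, hence No.
44 — 44 = 4·11, hence Yes.
67 — 67 = 4·16 + 3, hence No.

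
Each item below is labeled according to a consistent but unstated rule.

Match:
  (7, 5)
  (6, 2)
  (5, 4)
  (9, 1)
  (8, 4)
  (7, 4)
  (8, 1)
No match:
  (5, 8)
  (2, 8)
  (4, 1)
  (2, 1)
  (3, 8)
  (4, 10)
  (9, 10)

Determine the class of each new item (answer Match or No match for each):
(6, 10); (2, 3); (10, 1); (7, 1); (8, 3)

No match, No match, Match, Match, Match

The distinguishing property — first > second AND sum ≥ 8 — holds for all the 'Match' cases and none of the 'No match' cases.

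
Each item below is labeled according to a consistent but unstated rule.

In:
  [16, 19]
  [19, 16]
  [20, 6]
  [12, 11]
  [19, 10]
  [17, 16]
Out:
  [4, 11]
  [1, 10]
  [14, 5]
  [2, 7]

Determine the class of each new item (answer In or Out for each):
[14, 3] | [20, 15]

Out, In

'In' ⟺ sum ≥ 23.
[14, 3] — 14+3 = 17, hence Out. [20, 15] — 20+15 = 35, hence In.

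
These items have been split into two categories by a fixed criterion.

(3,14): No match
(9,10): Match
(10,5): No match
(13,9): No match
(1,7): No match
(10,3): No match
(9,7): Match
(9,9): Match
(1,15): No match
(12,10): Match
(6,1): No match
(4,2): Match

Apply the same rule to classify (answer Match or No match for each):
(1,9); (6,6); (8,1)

No match, Match, No match

Rule: |first − second| ≤ 2. This holds for each 'Match' example and fails for each 'No match' one.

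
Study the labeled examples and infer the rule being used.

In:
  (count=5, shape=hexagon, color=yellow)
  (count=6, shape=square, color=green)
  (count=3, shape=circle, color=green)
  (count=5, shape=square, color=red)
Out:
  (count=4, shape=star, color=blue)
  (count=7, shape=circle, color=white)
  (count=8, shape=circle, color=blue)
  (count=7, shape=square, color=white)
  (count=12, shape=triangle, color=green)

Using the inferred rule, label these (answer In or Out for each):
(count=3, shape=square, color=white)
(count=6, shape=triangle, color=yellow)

In, In

One predicate separates the groups cleanly: count ≠ 4 AND count ≤ 6.
(count=3, shape=square, color=white) — count = 3, hence In. (count=6, shape=triangle, color=yellow) — count = 6, hence In.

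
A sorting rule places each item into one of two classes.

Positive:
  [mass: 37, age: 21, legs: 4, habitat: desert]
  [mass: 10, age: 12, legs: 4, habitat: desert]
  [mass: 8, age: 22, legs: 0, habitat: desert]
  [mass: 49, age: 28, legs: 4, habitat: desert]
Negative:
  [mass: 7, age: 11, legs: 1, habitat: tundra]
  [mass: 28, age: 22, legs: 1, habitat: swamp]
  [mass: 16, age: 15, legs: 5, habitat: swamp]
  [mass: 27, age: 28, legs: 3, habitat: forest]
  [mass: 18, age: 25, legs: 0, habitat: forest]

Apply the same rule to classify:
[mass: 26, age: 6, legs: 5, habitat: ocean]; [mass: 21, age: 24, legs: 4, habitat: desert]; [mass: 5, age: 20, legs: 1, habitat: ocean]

Negative, Positive, Negative

The distinguishing property — habitat is desert — holds for all the 'Positive' cases and none of the 'Negative' cases.
[mass: 26, age: 6, legs: 5, habitat: ocean]: habitat is ocean — fails this test, so Negative. [mass: 21, age: 24, legs: 4, habitat: desert]: habitat is desert — matches, so Positive. [mass: 5, age: 20, legs: 1, habitat: ocean]: habitat is ocean — fails this test, so Negative.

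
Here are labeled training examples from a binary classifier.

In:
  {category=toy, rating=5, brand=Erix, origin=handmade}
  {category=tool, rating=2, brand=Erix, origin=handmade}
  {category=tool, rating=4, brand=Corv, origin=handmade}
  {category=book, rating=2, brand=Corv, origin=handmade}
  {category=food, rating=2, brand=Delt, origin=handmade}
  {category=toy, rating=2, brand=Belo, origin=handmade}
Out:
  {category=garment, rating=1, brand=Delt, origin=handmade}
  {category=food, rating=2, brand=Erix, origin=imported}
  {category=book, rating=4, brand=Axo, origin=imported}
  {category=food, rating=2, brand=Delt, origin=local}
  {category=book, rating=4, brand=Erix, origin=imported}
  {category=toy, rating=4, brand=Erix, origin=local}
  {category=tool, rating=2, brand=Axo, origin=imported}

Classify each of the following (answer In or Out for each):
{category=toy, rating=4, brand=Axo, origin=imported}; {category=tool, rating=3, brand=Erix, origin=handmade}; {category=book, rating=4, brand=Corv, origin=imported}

Out, In, Out

The simplest hypothesis consistent with all the labels is: origin is handmade AND rating ≥ 2.
{category=toy, rating=4, brand=Axo, origin=imported}: origin is imported, rating = 4, lacks this property → Out. {category=tool, rating=3, brand=Erix, origin=handmade}: origin is handmade, rating = 3, matches → In. {category=book, rating=4, brand=Corv, origin=imported}: origin is imported, rating = 4, lacks this property → Out.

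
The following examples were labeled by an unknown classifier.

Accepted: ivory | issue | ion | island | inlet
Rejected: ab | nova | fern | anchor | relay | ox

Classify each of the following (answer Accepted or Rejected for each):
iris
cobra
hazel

The pattern is that an item is 'Accepted' exactly when: contains 'i'.

Accepted, Rejected, Rejected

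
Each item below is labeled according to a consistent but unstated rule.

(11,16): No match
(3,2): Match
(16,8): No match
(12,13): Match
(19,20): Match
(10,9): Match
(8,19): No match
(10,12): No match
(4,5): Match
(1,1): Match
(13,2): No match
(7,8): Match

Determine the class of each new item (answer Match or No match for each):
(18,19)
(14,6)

Match, No match

The common property of the 'Match' items is: |first − second| ≤ 1. No 'No match' item has it.
Match: (18,19), since |18−19| = 1. No match: (14,6), since |14−6| = 8.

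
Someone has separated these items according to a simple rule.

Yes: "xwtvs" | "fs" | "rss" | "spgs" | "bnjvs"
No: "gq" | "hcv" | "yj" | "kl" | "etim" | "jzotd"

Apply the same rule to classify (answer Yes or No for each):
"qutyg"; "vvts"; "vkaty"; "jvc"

One predicate separates the groups cleanly: contains 's'.
"qutyg" → no 's' → No. "vvts" → has 's' → Yes. "vkaty" → no 's' → No. "jvc" → no 's' → No.

No, Yes, No, No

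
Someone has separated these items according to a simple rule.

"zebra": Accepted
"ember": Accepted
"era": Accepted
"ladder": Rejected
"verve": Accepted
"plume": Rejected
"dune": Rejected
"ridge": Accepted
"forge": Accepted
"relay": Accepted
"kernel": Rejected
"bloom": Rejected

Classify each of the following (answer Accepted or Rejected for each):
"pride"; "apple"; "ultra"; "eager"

The common property of the 'Accepted' items is: odd length AND contains 'r'. No 'Rejected' item has it.

Accepted, Rejected, Accepted, Accepted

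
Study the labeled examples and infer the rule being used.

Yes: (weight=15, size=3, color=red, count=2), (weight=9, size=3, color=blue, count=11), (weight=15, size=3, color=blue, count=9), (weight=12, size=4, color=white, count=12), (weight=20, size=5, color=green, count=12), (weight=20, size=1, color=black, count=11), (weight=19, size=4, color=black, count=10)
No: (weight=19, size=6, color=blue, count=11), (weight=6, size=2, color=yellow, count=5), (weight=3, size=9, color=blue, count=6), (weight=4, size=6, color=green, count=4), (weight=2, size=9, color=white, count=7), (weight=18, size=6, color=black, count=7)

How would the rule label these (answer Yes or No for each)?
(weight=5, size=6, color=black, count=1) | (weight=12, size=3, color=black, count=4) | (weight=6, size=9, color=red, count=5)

No, Yes, No

Every 'Yes' example satisfies: size ≤ 5 AND weight ≥ 9. None of the 'No' examples do.
(weight=5, size=6, color=black, count=1): size = 6, weight = 5 — doesn't qualify, so No.
(weight=12, size=3, color=black, count=4): size = 3, weight = 12 — matches, so Yes.
(weight=6, size=9, color=red, count=5): size = 9, weight = 6 — doesn't qualify, so No.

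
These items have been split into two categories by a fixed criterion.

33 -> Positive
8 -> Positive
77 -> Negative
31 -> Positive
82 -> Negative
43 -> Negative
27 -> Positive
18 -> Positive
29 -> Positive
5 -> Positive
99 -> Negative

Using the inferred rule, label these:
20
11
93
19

Positive, Positive, Negative, Positive

The common property of the 'Positive' items is: at most 33. No 'Negative' item has it.
20 — 20 ≤ 33, hence Positive.
11 — 11 ≤ 33, hence Positive.
93 — 93 > 33, hence Negative.
19 — 19 ≤ 33, hence Positive.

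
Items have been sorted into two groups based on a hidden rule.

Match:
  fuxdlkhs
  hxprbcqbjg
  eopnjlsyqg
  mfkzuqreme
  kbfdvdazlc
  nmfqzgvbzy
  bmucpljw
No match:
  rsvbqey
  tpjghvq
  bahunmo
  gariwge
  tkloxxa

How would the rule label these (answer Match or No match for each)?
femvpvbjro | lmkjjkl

The distinguishing property — even length — holds for all the 'Match' cases and none of the 'No match' cases.
femvpvbjro → length 10 → Match. lmkjjkl → length 7 → No match.

Match, No match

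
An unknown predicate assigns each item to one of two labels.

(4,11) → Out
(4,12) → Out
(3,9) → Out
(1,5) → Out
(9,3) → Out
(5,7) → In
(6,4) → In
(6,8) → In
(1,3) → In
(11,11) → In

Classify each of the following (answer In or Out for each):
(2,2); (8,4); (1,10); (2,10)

The classifier is using: |first − second| ≤ 2.
(2,2): |2−2| = 0, checks out → In.
(8,4): |8−4| = 4, doesn't match → Out.
(1,10): |1−10| = 9, doesn't match → Out.
(2,10): |2−10| = 8, doesn't match → Out.

In, Out, Out, Out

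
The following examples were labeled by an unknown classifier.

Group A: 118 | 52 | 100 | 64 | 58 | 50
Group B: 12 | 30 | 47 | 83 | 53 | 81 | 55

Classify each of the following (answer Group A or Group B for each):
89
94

Group B, Group A

The distinguishing property — even AND at least 47 — holds for all the 'Group A' cases and none of the 'Group B' cases.
Group B: 89, since 89 is odd, 89 ≥ 47.
Group A: 94, since 94 is even, 94 ≥ 47.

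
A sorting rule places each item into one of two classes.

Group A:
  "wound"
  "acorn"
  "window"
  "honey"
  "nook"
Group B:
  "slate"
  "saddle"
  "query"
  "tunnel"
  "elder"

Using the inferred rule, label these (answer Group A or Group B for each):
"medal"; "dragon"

All 'Group A' examples share one property — contains 'o' — and every 'Group B' example lacks it.
"medal": no 'o' — does not pass, so Group B.
"dragon": has 'o' — matches, so Group A.

Group B, Group A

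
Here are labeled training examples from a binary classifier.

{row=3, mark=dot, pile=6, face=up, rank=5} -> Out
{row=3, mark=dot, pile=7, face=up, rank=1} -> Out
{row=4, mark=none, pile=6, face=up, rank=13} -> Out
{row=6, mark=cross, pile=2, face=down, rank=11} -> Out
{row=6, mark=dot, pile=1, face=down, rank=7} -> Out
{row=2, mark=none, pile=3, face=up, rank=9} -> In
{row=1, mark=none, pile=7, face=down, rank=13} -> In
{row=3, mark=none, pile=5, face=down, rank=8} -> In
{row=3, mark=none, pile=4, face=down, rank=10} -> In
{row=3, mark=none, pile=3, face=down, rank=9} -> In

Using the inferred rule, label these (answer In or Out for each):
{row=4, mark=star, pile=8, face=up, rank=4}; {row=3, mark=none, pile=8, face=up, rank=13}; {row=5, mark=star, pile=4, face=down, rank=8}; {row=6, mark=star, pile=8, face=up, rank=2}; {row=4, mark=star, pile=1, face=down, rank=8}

The pattern is that an item is 'In' exactly when: mark is none AND row ≤ 3.
{row=4, mark=star, pile=8, face=up, rank=4}: mark is star, row = 4, doesn't qualify → Out.
{row=3, mark=none, pile=8, face=up, rank=13}: mark is none, row = 3, passes → In.
{row=5, mark=star, pile=4, face=down, rank=8}: mark is star, row = 5, doesn't qualify → Out.
{row=6, mark=star, pile=8, face=up, rank=2}: mark is star, row = 6, doesn't qualify → Out.
{row=4, mark=star, pile=1, face=down, rank=8}: mark is star, row = 4, doesn't qualify → Out.

Out, In, Out, Out, Out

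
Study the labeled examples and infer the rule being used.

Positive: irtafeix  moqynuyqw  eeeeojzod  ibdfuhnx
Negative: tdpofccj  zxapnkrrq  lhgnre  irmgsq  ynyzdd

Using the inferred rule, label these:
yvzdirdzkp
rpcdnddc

All 'Positive' examples share one property — has ≥ 2 vowels — and every 'Negative' example lacks it.

Negative, Negative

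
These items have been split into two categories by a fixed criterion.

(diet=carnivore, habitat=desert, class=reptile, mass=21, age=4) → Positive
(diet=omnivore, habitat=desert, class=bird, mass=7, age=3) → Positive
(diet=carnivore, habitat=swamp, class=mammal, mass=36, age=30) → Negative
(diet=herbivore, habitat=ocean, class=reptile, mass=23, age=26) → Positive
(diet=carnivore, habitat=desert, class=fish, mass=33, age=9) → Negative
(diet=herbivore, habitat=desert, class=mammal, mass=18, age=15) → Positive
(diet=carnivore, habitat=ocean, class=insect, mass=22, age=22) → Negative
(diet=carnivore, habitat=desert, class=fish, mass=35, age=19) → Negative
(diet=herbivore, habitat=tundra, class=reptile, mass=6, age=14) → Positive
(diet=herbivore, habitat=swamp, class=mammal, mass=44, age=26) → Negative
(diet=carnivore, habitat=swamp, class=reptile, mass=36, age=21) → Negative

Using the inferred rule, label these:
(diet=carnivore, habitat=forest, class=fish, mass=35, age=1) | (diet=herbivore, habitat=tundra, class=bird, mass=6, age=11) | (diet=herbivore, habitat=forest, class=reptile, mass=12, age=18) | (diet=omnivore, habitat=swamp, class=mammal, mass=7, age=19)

The common property of the 'Positive' items is: mass ≤ 21 OR mass = 23. No 'Negative' item has it.
(diet=carnivore, habitat=forest, class=fish, mass=35, age=1): mass = 35, does not fit → Negative.
(diet=herbivore, habitat=tundra, class=bird, mass=6, age=11): mass = 6, has this property → Positive.
(diet=herbivore, habitat=forest, class=reptile, mass=12, age=18): mass = 12, has this property → Positive.
(diet=omnivore, habitat=swamp, class=mammal, mass=7, age=19): mass = 7, has this property → Positive.

Negative, Positive, Positive, Positive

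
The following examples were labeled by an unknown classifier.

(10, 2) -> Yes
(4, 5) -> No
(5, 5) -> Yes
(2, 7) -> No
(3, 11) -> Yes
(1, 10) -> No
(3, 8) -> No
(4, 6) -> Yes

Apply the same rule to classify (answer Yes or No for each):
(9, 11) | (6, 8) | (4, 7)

Yes, Yes, No

Every 'Yes' example satisfies: sum is even. None of the 'No' examples do.
(9, 11): 9+11 = 20, satisfies this → Yes.
(6, 8): 6+8 = 14, satisfies this → Yes.
(4, 7): 4+7 = 11, doesn't qualify → No.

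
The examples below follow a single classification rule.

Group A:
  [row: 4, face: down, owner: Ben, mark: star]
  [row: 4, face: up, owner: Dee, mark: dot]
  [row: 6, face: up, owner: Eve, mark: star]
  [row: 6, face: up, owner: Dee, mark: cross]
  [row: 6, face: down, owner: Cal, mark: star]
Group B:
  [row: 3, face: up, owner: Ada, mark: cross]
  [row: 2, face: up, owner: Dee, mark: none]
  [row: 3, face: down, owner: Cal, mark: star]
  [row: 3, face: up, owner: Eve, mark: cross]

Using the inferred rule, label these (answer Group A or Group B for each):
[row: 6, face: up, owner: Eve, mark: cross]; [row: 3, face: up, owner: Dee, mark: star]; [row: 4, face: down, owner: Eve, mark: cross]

Group A, Group B, Group A

All 'Group A' examples share one property — row ≥ 4 — and every 'Group B' example lacks it.
[row: 6, face: up, owner: Eve, mark: cross] — row = 6, hence Group A. [row: 3, face: up, owner: Dee, mark: star] — row = 3, hence Group B. [row: 4, face: down, owner: Eve, mark: cross] — row = 4, hence Group A.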